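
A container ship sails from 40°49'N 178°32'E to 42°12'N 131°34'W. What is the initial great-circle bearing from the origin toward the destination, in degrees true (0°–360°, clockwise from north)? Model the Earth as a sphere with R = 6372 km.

θ = atan2( sin Δλ·cos φ₂ ,  cos φ₁ sin φ₂ − sin φ₁ cos φ₂ cos Δλ )
  = atan2(+0.5667, +0.1965) = 70.88°

70.9°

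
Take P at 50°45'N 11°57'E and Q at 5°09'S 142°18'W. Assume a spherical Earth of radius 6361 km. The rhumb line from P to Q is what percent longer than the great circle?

Great circle: σ = 2.2615 rad → d_gc = Rσ = 14385.5 km
Rhumb: Δφ = -0.9756, Δλ = -2.6922, Δψ = -1.1212, q = Δφ/Δψ = 0.8702 → d_rh = R√(Δφ²+q²Δλ²) = 16142.1 km
Excess = (16142.1 − 14385.5) / 14385.5 = 1756.6 / 14385.5 = 12.21% ≈ 12.2%

12.2%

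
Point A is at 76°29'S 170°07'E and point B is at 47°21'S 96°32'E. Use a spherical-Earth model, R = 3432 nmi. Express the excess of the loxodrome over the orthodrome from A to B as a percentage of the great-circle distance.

Great circle: σ = 0.7077 rad → d_gc = Rσ = 2428.7 nmi
Rhumb: Δφ = +0.5085, Δλ = -1.2843, Δψ = +1.1922, q = Δφ/Δψ = 0.4265 → d_rh = R√(Δφ²+q²Δλ²) = 2565.0 nmi
Excess = (2565.0 − 2428.7) / 2428.7 = 136.3 / 2428.7 = 5.61% ≈ 5.6%

5.6%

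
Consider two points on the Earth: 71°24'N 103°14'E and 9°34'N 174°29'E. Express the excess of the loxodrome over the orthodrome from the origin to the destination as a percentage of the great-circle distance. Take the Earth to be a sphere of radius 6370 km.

3.4%

Great circle: σ = 1.3092 rad → d_gc = Rσ = 8339.7 km
Rhumb: Δφ = -1.0792, Δλ = +1.2435, Δψ = -1.6416, q = Δφ/Δψ = 0.6574 → d_rh = R√(Δφ²+q²Δλ²) = 8624.2 km
Excess = (8624.2 − 8339.7) / 8339.7 = 284.5 / 8339.7 = 3.41% ≈ 3.4%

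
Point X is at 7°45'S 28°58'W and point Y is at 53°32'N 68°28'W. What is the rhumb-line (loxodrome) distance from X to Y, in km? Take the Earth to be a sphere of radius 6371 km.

7788 km

Rhumb course C = atan2(Δλ, Δψ) with Δψ = ln[tan(π/4+φ₂/2)/tan(π/4+φ₁/2)] = +1.2461, Δλ = -0.6894 → C = 331.05°
d = R·|Δφ| / |cos C| = 6371·1.06960 / 0.87501 = 7788 km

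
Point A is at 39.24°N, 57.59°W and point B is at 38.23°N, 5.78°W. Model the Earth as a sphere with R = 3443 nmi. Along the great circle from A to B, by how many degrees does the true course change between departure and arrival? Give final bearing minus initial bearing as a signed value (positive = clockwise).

At departure: θ₁ = atan2(sin Δλ cos φ₂, cos φ₁ sin φ₂ − sin φ₁ cos φ₂ cos Δλ) = 74.43°
At arrival: θ₂ = atan2(sin Δλ cos φ₁, −cos φ₂ sin φ₁ + sin φ₂ cos φ₁ cos Δλ) = 108.24°
Δθ = θ₂ − θ₁ = +33.8°

+33.8°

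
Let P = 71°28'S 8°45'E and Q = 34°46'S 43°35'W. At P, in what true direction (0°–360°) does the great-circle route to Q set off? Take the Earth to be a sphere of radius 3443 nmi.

294.4°

θ = atan2( sin Δλ·cos φ₂ ,  cos φ₁ sin φ₂ − sin φ₁ cos φ₂ cos Δλ )
  = atan2(-0.6503, +0.2947) = 294.38°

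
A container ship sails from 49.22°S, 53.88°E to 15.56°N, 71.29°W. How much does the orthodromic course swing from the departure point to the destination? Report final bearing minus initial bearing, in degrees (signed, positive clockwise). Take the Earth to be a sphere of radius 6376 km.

At departure: θ₁ = atan2(sin Δλ cos φ₂, cos φ₁ sin φ₂ − sin φ₁ cos φ₂ cos Δλ) = 252.72°
At arrival: θ₂ = atan2(sin Δλ cos φ₁, −cos φ₂ sin φ₁ + sin φ₂ cos φ₁ cos Δλ) = 319.65°
Δθ = θ₂ − θ₁ = +66.9°

+66.9°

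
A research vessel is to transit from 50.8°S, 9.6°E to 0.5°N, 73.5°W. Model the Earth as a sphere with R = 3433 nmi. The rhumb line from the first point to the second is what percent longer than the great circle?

2.2%

Great circle: σ = 1.5016 rad → d_gc = Rσ = 5154.9 nmi
Rhumb: Δφ = +0.8954, Δλ = -1.4504, Δψ = +1.0413, q = Δφ/Δψ = 0.8598 → d_rh = R√(Δφ²+q²Δλ²) = 5270.3 nmi
Excess = (5270.3 − 5154.9) / 5154.9 = 115.4 / 5154.9 = 2.24% ≈ 2.2%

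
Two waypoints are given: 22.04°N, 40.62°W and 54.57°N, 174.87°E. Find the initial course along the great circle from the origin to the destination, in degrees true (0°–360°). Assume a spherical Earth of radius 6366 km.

N = sin Δλ·cos φ₂ = -0.3366;  D = cos φ₁ sin φ₂ − sin φ₁ cos φ₂ cos Δλ = +0.9324
initial course = atan2(N, D) = 340.15°

340.2°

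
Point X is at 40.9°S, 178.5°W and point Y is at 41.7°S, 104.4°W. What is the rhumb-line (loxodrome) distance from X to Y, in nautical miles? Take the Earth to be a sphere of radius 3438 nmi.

Δψ = ln[tan(π/4+φ₂/2)/tan(π/4+φ₁/2)] = -0.0186;  Δφ = -0.0140 rad,  Δλ = +1.2933 rad
q = Δφ/Δψ = 0.7512
d = R·√(Δφ² + q²Δλ²) = 3438·0.97168 = 3341 nmi

3341 nmi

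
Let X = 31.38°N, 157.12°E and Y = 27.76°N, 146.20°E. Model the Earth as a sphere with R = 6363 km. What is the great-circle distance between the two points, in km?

Haversine: a = sin²(Δφ/2)+cos φ₁ cos φ₂ sin²(Δλ/2) = 0.00784;  σ = 2·atan2(√a,√(1−a))
σ = 10.158° → d = Rσ = 6363·0.17729 = 1128 km

1128 km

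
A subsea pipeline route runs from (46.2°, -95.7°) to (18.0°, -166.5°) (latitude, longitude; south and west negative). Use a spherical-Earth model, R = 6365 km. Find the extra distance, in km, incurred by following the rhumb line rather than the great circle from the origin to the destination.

151 km

Great circle: cos σ = sin φ₁ sin φ₂ + cos φ₁ cos φ₂ cos Δλ,  σ = 1.1157 rad → d_gc = 7101.6 km
Rhumb line: Δψ = -0.5919, q = Δφ/Δψ = 0.8316, d_rh = R√(Δφ²+q²Δλ²) = 7252.2 km
Excess = 7252.2 − 7101.6 = 150.6 ≈ 151 km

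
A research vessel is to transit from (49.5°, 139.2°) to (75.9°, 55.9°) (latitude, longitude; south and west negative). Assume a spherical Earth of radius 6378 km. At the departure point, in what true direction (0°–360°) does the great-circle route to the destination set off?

N = sin Δλ·cos φ₂ = -0.2420;  D = cos φ₁ sin φ₂ − sin φ₁ cos φ₂ cos Δλ = +0.6083
initial course = atan2(N, D) = 338.31°

338.3°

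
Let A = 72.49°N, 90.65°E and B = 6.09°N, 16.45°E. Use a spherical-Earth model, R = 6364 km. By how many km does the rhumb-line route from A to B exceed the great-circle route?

Great circle: cos σ = sin φ₁ sin φ₂ + cos φ₁ cos φ₂ cos Δλ,  σ = 1.3871 rad → d_gc = 8827.7 km
Rhumb line: Δψ = -1.7643, q = Δφ/Δψ = 0.6569, d_rh = R√(Δφ²+q²Δλ²) = 9148.8 km
Excess = 9148.8 − 8827.7 = 321.1 ≈ 321 km

321 km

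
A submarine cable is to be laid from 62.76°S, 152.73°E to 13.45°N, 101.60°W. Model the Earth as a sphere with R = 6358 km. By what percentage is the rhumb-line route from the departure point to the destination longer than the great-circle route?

4.6%

Great circle: σ = 1.9040 rad → d_gc = Rσ = 12105.4 km
Rhumb: Δφ = +1.3301, Δλ = +1.8443, Δψ = +1.6545, q = Δφ/Δψ = 0.8039 → d_rh = R√(Δφ²+q²Δλ²) = 12664.2 km
Excess = (12664.2 − 12105.4) / 12105.4 = 558.8 / 12105.4 = 4.62% ≈ 4.6%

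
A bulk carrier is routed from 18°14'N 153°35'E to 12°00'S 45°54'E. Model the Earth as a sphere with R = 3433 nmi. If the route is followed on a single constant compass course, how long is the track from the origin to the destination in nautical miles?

Δψ = ln[tan(π/4+φ₂/2)/tan(π/4+φ₁/2)] = -0.5347;  Δφ = -0.5277 rad,  Δλ = -1.8794 rad
q = Δφ/Δψ = 0.9868
d = R·√(Δφ² + q²Δλ²) = 3433·1.92822 = 6620 nmi

6620 nmi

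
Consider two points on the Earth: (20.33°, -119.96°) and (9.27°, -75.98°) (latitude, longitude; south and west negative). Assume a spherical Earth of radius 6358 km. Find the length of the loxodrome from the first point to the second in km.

Rhumb course C = atan2(Δλ, Δψ) with Δψ = ln[tan(π/4+φ₂/2)/tan(π/4+φ₁/2)] = -0.2000, Δλ = +0.7676 → C = 104.60°
d = R·|Δφ| / |cos C| = 6358·0.19303 / 0.25215 = 4867 km

4867 km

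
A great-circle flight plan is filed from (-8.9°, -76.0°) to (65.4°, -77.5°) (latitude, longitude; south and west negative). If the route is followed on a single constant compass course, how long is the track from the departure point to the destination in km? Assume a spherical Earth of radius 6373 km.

8265 km

Rhumb course C = atan2(Δλ, Δψ) with Δψ = ln[tan(π/4+φ₂/2)/tan(π/4+φ₁/2)] = +1.6791, Δλ = -0.0262 → C = 359.11°
d = R·|Δφ| / |cos C| = 6373·1.29678 / 0.99988 = 8265 km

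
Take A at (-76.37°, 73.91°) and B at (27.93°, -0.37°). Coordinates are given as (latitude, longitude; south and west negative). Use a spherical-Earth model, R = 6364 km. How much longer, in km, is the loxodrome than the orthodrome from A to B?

307 km

Great circle: cos σ = sin φ₁ sin φ₂ + cos φ₁ cos φ₂ cos Δλ,  σ = 1.9810 rad → d_gc = 12607.05 km
Rhumb line: Δψ = +2.6324, q = Δφ/Δψ = 0.6915, d_rh = R√(Δφ²+q²Δλ²) = 12913.64 km
Excess = 12913.64 − 12607.05 = 306.59 ≈ 307 km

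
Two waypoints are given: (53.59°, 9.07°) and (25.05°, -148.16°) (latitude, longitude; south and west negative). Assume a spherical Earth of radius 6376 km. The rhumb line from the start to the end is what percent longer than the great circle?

23.3%

Great circle: σ = 1.7265 rad → d_gc = Rσ = 11008.1 km
Rhumb: Δφ = -0.4981, Δλ = -2.7442, Δψ = -0.6602, q = Δφ/Δψ = 0.7545 → d_rh = R√(Δφ²+q²Δλ²) = 13577.5 km
Excess = (13577.5 − 11008.1) / 11008.1 = 2569.4 / 11008.1 = 23.34% ≈ 23.3%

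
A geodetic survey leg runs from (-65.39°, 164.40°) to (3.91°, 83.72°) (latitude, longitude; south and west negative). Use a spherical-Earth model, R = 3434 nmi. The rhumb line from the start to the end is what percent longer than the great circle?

3.2%

Great circle: σ = 1.5655 rad → d_gc = Rσ = 5376.0 nmi
Rhumb: Δφ = +1.2095, Δλ = -1.4081, Δψ = +1.5910, q = Δφ/Δψ = 0.7602 → d_rh = R√(Δφ²+q²Δλ²) = 5546.6 nmi
Excess = (5546.6 − 5376.0) / 5376.0 = 170.6 / 5376.0 = 3.17% ≈ 3.2%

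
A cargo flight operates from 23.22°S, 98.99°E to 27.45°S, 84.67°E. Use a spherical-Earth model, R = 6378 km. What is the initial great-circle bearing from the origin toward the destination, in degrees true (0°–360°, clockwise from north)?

248.9°

θ = atan2( sin Δλ·cos φ₂ ,  cos φ₁ sin φ₂ − sin φ₁ cos φ₂ cos Δλ )
  = atan2(-0.2195, -0.0846) = 248.91°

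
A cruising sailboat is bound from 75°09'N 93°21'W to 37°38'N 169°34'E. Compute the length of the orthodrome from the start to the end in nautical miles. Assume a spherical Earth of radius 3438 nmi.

3335 nmi

cos σ = sin φ₁ sin φ₂ + cos φ₁ cos φ₂ cos Δλ
      = sin(75.15°)sin(37.63°) + cos(75.15°)cos(37.63°)cos(-97.08°) = 0.5652
σ = 55.585° → d = Rσ = 3438·0.97014 = 3335 nmi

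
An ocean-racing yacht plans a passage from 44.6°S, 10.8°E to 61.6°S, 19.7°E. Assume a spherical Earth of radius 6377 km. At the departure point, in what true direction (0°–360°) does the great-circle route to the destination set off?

θ = atan2( sin Δλ·cos φ₂ ,  cos φ₁ sin φ₂ − sin φ₁ cos φ₂ cos Δλ )
  = atan2(+0.0736, -0.2964) = 166.06°

166.1°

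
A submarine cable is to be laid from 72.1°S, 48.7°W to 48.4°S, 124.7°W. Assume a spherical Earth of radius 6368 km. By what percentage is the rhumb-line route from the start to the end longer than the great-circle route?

5.9%

Great circle: σ = 0.7060 rad → d_gc = Rσ = 4495.8 km
Rhumb: Δφ = +0.4136, Δλ = -1.3265, Δψ = +0.8805, q = Δφ/Δψ = 0.4698 → d_rh = R√(Δφ²+q²Δλ²) = 4763.0 km
Excess = (4763.0 − 4495.8) / 4495.8 = 267.2 / 4495.8 = 5.94% ≈ 5.9%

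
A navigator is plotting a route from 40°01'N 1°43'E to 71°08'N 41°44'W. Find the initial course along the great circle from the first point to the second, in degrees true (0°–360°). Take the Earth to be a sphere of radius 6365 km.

338.8°

N = sin Δλ·cos φ₂ = -0.2224;  D = cos φ₁ sin φ₂ − sin φ₁ cos φ₂ cos Δλ = +0.5738
initial course = atan2(N, D) = 338.81°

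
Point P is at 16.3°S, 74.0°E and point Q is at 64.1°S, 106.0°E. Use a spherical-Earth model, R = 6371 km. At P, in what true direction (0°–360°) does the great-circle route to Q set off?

N = sin Δλ·cos φ₂ = +0.2315;  D = cos φ₁ sin φ₂ − sin φ₁ cos φ₂ cos Δλ = -0.7594
initial course = atan2(N, D) = 163.05°

163.0°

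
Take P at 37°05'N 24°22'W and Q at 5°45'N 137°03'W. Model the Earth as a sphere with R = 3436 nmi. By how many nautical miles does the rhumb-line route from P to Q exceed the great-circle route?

216 nmi

Great circle: cos σ = sin φ₁ sin φ₂ + cos φ₁ cos φ₂ cos Δλ,  σ = 1.8190 rad → d_gc = 6250.2 nmi
Rhumb line: Δψ = -0.5973, q = Δφ/Δψ = 0.9156, d_rh = R√(Δφ²+q²Δλ²) = 6466.2 nmi
Excess = 6466.2 − 6250.2 = 216.0 ≈ 216 nmi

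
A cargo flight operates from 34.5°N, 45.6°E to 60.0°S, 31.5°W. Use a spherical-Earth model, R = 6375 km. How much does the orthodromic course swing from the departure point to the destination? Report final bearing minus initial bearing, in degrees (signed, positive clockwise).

+29.0°

Initial bearing θ₁ = atan2(sin Δλ cos φ₂, cos φ₁ sin φ₂ − sin φ₁ cos φ₂ cos Δλ) = 212.10°
Final bearing θ₂ = (initial bearing from the destination back to the start) + 180° = 241.15°
Δθ = θ₂ − θ₁ = +29.0°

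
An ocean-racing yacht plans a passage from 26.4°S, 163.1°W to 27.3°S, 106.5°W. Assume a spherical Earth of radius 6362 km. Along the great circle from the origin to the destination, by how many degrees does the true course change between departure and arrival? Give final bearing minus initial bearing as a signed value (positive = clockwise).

-27.3°

At departure: θ₁ = atan2(sin Δλ cos φ₂, cos φ₁ sin φ₂ − sin φ₁ cos φ₂ cos Δλ) = 104.61°
At arrival: θ₂ = atan2(sin Δλ cos φ₁, −cos φ₂ sin φ₁ + sin φ₂ cos φ₁ cos Δλ) = 77.27°
Δθ = θ₂ − θ₁ = -27.3°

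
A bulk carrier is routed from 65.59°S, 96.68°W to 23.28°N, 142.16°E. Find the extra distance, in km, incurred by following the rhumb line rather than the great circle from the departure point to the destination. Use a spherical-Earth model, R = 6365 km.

Great circle: cos σ = sin φ₁ sin φ₂ + cos φ₁ cos φ₂ cos Δλ,  σ = 2.1607 rad → d_gc = 13753.2 km
Rhumb line: Δψ = +1.9491, q = Δφ/Δψ = 0.7958, d_rh = R√(Δφ²+q²Δλ²) = 14567.0 km
Excess = 14567.0 − 13753.2 = 813.8 ≈ 814 km

814 km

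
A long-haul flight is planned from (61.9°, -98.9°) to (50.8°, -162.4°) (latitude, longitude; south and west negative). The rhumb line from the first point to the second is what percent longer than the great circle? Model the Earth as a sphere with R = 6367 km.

Great circle: σ = 0.6156 rad → d_gc = Rσ = 3919.5 km
Rhumb: Δφ = -0.1937, Δλ = -1.1083, Δψ = -0.3527, q = Δφ/Δψ = 0.5493 → d_rh = R√(Δφ²+q²Δλ²) = 4067.7 km
Excess = (4067.7 − 3919.5) / 3919.5 = 148.2 / 3919.5 = 3.78% ≈ 3.8%

3.8%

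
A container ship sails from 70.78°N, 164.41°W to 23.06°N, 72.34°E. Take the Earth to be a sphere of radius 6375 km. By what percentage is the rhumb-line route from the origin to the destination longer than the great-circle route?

14.0%

Great circle: σ = 1.3656 rad → d_gc = Rσ = 8705.5 km
Rhumb: Δφ = -0.8329, Δλ = -2.1511, Δψ = -1.3622, q = Δφ/Δψ = 0.6114 → d_rh = R√(Δφ²+q²Δλ²) = 9924.4 km
Excess = (9924.4 − 8705.5) / 8705.5 = 1218.9 / 8705.5 = 14.00% ≈ 14.0%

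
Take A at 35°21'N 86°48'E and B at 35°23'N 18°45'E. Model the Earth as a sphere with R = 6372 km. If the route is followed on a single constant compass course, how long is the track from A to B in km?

6171 km

Δψ = ln[tan(π/4+φ₂/2)/tan(π/4+φ₁/2)] = +0.0007;  Δφ = +0.0006 rad,  Δλ = -1.1877 rad
q = Δφ/Δψ = 0.8155
d = R·√(Δφ² + q²Δλ²) = 6372·0.96852 = 6171 km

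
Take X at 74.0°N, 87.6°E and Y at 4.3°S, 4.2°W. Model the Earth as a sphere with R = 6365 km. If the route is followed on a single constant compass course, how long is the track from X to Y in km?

Δψ = ln[tan(π/4+φ₂/2)/tan(π/4+φ₁/2)] = -2.0374;  Δφ = -1.3666 rad,  Δλ = -1.6022 rad
q = Δφ/Δψ = 0.6708
d = R·√(Δφ² + q²Δλ²) = 6365·1.73855 = 11066 km

11066 km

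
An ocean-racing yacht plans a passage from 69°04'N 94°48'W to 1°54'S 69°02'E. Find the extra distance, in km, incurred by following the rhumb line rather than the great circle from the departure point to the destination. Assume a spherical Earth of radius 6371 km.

2847 km

Great circle: cos σ = sin φ₁ sin φ₂ + cos φ₁ cos φ₂ cos Δλ,  σ = 1.9540 rad → d_gc = 12449.2 km
Rhumb line: Δψ = -1.7220, q = Δφ/Δψ = 0.7193, d_rh = R√(Δφ²+q²Δλ²) = 15296.2 km
Excess = 15296.2 − 12449.2 = 2847.0 ≈ 2847 km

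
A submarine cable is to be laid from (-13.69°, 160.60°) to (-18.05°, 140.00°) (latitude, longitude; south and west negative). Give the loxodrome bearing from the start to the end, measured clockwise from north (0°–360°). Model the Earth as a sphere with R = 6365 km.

257.6°

Meridional parts: M(φ₁)=-0.2412, M(φ₂)=-0.3204 → ΔM = -0.0791;  Δλ = -0.3595 rad
tan C = Δλ / ΔM = +4.5434 → C = 257.59°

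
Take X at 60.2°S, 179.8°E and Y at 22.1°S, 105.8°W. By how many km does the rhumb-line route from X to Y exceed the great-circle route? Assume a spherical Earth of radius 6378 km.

Great circle: cos σ = sin φ₁ sin φ₂ + cos φ₁ cos φ₂ cos Δλ,  σ = 1.1037 rad → d_gc = 7039.4 km
Rhumb line: Δψ = +0.9283, q = Δφ/Δψ = 0.7163, d_rh = R√(Δφ²+q²Δλ²) = 7292.7 km
Excess = 7292.7 − 7039.4 = 253.3 ≈ 253 km

253 km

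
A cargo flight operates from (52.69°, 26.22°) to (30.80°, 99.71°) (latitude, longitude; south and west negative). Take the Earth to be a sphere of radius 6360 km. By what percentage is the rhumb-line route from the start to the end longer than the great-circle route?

3.5%

Great circle: σ = 0.9822 rad → d_gc = Rσ = 6246.6 km
Rhumb: Δφ = -0.3821, Δλ = +1.2826, Δψ = -0.5204, q = Δφ/Δψ = 0.7342 → d_rh = R√(Δφ²+q²Δλ²) = 6463.3 km
Excess = (6463.3 − 6246.6) / 6246.6 = 216.7 / 6246.6 = 3.47% ≈ 3.5%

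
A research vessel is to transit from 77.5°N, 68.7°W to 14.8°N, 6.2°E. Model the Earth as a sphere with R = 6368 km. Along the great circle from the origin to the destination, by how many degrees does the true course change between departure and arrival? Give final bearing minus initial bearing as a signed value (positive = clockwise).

Initial bearing θ₁ = atan2(sin Δλ cos φ₂, cos φ₁ sin φ₂ − sin φ₁ cos φ₂ cos Δλ) = 101.54°
Final bearing θ₂ = (initial bearing from the destination back to the start) + 180° = 167.33°
Δθ = θ₂ − θ₁ = +65.8°

+65.8°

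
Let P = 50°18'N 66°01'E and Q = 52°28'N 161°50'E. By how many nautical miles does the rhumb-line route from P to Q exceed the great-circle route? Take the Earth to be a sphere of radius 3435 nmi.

Great circle: cos σ = sin φ₁ sin φ₂ + cos φ₁ cos φ₂ cos Δλ,  σ = 0.9634 rad → d_gc = 3309.4 nmi
Rhumb line: Δψ = +0.0606, q = Δφ/Δψ = 0.6240, d_rh = R√(Δφ²+q²Δλ²) = 3586.6 nmi
Excess = 3586.6 − 3309.4 = 277.2 ≈ 277 nmi

277 nmi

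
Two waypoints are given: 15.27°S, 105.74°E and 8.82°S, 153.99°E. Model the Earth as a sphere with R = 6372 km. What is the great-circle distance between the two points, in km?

5286 km

cos σ = sin φ₁ sin φ₂ + cos φ₁ cos φ₂ cos Δλ
      = sin(-15.27°)sin(-8.82°) + cos(-15.27°)cos(-8.82°)cos(48.25°) = 0.6752
σ = 47.533° → d = Rσ = 6372·0.82962 = 5286 km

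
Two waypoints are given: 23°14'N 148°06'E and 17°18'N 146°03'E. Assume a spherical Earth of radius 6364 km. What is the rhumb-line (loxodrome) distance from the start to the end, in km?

693 km

Rhumb course C = atan2(Δλ, Δψ) with Δψ = ln[tan(π/4+φ₂/2)/tan(π/4+φ₁/2)] = -0.1105, Δλ = -0.0358 → C = 197.95°
d = R·|Δφ| / |cos C| = 6364·0.10356 / 0.95133 = 693 km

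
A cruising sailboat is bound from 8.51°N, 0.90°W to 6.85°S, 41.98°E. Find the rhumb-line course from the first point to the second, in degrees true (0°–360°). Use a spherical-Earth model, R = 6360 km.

109.8°

Meridional parts: M(φ₁)=+0.1491, M(φ₂)=-0.1198 → ΔM = -0.2689;  Δλ = +0.7484 rad
tan C = Δλ / ΔM = -2.7830 → C = 109.76°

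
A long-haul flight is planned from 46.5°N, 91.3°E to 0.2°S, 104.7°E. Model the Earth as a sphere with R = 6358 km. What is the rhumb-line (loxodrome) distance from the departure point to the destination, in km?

5346 km

Rhumb course C = atan2(Δλ, Δψ) with Δψ = ln[tan(π/4+φ₂/2)/tan(π/4+φ₁/2)] = -0.9224, Δλ = +0.2339 → C = 165.77°
d = R·|Δφ| / |cos C| = 6358·0.81507 / 0.96933 = 5346 km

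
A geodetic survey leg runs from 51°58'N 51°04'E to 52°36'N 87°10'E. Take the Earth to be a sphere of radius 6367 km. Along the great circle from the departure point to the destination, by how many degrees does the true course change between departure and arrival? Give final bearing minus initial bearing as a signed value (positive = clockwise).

+28.9°

Initial bearing θ₁ = atan2(sin Δλ cos φ₂, cos φ₁ sin φ₂ − sin φ₁ cos φ₂ cos Δλ) = 73.96°
Final bearing θ₂ = (initial bearing from the destination back to the start) + 180° = 102.87°
Δθ = θ₂ − θ₁ = +28.9°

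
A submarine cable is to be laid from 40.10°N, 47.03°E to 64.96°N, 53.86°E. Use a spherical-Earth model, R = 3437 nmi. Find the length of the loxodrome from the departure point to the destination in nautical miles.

1511 nmi

Rhumb course C = atan2(Δλ, Δψ) with Δψ = ln[tan(π/4+φ₂/2)/tan(π/4+φ₁/2)] = +0.7396, Δλ = +0.1192 → C = 9.16°
d = R·|Δφ| / |cos C| = 3437·0.43389 / 0.98726 = 1511 nmi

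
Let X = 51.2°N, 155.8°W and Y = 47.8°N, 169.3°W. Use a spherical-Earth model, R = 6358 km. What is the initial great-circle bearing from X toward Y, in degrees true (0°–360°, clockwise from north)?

254.0°

θ = atan2( sin Δλ·cos φ₂ ,  cos φ₁ sin φ₂ − sin φ₁ cos φ₂ cos Δλ )
  = atan2(-0.1568, -0.0448) = 254.04°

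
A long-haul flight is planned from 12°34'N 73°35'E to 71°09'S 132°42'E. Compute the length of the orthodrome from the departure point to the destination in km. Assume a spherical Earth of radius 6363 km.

10275 km

cos σ = sin φ₁ sin φ₂ + cos φ₁ cos φ₂ cos Δλ
      = sin(12.57°)sin(-71.15°) + cos(12.57°)cos(-71.15°)cos(59.12°) = -0.0440
σ = 92.524° → d = Rσ = 6363·1.61485 = 10275 km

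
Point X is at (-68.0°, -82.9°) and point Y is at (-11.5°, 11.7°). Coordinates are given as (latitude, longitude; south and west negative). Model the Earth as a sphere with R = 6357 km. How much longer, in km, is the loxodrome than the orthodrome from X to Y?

559 km

Great circle: cos σ = sin φ₁ sin φ₂ + cos φ₁ cos φ₂ cos Δλ,  σ = 1.4148 rad → d_gc = 8993.6 km
Rhumb line: Δψ = +1.4359, q = Δφ/Δψ = 0.6868, d_rh = R√(Δφ²+q²Δλ²) = 9552.8 km
Excess = 9552.8 − 8993.6 = 559.2 ≈ 559 km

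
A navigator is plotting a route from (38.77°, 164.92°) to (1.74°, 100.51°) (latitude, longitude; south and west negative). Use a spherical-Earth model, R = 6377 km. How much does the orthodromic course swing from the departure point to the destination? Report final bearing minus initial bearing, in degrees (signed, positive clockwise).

At departure: θ₁ = atan2(sin Δλ cos φ₂, cos φ₁ sin φ₂ − sin φ₁ cos φ₂ cos Δλ) = 254.70°
At arrival: θ₂ = atan2(sin Δλ cos φ₁, −cos φ₂ sin φ₁ + sin φ₂ cos φ₁ cos Δλ) = 228.80°
Δθ = θ₂ − θ₁ = -25.9°

-25.9°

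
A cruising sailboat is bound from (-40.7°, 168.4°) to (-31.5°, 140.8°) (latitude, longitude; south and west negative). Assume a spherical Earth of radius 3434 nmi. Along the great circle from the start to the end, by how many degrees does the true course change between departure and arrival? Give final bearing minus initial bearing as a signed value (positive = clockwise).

At departure: θ₁ = atan2(sin Δλ cos φ₂, cos φ₁ sin φ₂ − sin φ₁ cos φ₂ cos Δλ) = 283.74°
At arrival: θ₂ = atan2(sin Δλ cos φ₁, −cos φ₂ sin φ₁ + sin φ₂ cos φ₁ cos Δλ) = 300.26°
Δθ = θ₂ − θ₁ = +16.5°

+16.5°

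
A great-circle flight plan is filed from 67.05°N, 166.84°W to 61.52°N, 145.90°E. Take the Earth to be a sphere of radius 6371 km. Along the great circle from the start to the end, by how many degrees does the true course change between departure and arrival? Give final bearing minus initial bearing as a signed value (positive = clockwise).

Initial bearing θ₁ = atan2(sin Δλ cos φ₂, cos φ₁ sin φ₂ − sin φ₁ cos φ₂ cos Δλ) = 277.28°
Final bearing θ₂ = (initial bearing from the destination back to the start) + 180° = 234.21°
Δθ = θ₂ − θ₁ = -43.1°

-43.1°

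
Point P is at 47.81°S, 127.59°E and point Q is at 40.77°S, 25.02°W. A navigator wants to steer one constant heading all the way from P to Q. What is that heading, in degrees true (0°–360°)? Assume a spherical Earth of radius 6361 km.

Meridional parts: M(φ₁)=-0.9525, M(φ₂)=-0.7806 → ΔM = +0.1720;  Δλ = -2.6635 rad
tan C = Δλ / ΔM = -15.4887 → C = 273.69°

273.7°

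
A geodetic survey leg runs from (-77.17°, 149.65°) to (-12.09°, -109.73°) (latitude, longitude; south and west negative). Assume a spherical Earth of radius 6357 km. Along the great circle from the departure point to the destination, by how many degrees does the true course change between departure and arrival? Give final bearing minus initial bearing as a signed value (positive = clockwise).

-90.2°

Initial bearing θ₁ = atan2(sin Δλ cos φ₂, cos φ₁ sin φ₂ − sin φ₁ cos φ₂ cos Δλ) = 103.02°
Final bearing θ₂ = (initial bearing from the destination back to the start) + 180° = 12.78°
Δθ = θ₂ − θ₁ = -90.2°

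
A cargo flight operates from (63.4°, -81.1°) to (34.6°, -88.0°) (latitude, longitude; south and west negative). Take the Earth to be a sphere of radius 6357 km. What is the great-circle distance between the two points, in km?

3230 km

cos σ = sin φ₁ sin φ₂ + cos φ₁ cos φ₂ cos Δλ
      = sin(63.40°)sin(34.60°) + cos(63.40°)cos(34.60°)cos(-6.90°) = 0.8736
σ = 29.116° → d = Rσ = 6357·0.50817 = 3230 km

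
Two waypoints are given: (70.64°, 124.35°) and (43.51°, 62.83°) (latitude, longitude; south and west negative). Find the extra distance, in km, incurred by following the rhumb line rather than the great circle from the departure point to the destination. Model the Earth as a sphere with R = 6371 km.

160 km

Great circle: cos σ = sin φ₁ sin φ₂ + cos φ₁ cos φ₂ cos Δλ,  σ = 0.7010 rad → d_gc = 4466.1 km
Rhumb line: Δψ = -0.9235, q = Δφ/Δψ = 0.5127, d_rh = R√(Δφ²+q²Δλ²) = 4626.2 km
Excess = 4626.2 − 4466.1 = 160.1 ≈ 160 km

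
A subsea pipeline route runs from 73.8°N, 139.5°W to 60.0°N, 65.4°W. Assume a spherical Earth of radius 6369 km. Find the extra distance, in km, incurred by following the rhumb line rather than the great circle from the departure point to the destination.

205 km

Great circle: cos σ = sin φ₁ sin φ₂ + cos φ₁ cos φ₂ cos Δλ,  σ = 0.5159 rad → d_gc = 3285.7 km
Rhumb line: Δψ = -0.6327, q = Δφ/Δψ = 0.3807, d_rh = R√(Δφ²+q²Δλ²) = 3490.7 km
Excess = 3490.7 − 3285.7 = 205.0 ≈ 205 km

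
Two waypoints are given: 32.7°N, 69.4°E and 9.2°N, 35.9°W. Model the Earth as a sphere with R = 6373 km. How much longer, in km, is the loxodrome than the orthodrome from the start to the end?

289 km

Great circle: cos σ = sin φ₁ sin φ₂ + cos φ₁ cos φ₂ cos Δλ,  σ = 1.7040 rad → d_gc = 10859.66 km
Rhumb line: Δψ = -0.4432, q = Δφ/Δψ = 0.9254, d_rh = R√(Δφ²+q²Δλ²) = 11149.15 km
Excess = 11149.15 − 10859.66 = 289.49 ≈ 289 km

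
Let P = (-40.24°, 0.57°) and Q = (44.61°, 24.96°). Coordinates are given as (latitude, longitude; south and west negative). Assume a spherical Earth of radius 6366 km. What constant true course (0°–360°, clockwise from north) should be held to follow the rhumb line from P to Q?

Meridional parts: M(φ₁)=-0.7684, M(φ₂)=+0.8718 → ΔM = +1.6402;  Δλ = +0.4257 rad
tan C = Δλ / ΔM = +0.2595 → C = 14.55°

14.5°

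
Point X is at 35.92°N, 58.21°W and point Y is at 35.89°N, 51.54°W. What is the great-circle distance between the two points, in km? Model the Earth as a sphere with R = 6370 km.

cos σ = sin φ₁ sin φ₂ + cos φ₁ cos φ₂ cos Δλ
      = sin(35.92°)sin(35.89°) + cos(35.92°)cos(35.89°)cos(6.67°) = 0.9956
σ = 5.402° → d = Rσ = 6370·0.09428 = 601 km

601 km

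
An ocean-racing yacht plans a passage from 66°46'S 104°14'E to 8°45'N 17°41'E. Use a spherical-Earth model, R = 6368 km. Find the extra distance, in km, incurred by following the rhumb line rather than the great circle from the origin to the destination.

Great circle: cos σ = sin φ₁ sin φ₂ + cos φ₁ cos φ₂ cos Δλ,  σ = 1.6874 rad → d_gc = 10745.27 km
Rhumb line: Δψ = +1.7353, q = Δφ/Δψ = 0.7595, d_rh = R√(Δφ²+q²Δλ²) = 11127.78 km
Excess = 11127.78 − 10745.27 = 382.51 ≈ 383 km

383 km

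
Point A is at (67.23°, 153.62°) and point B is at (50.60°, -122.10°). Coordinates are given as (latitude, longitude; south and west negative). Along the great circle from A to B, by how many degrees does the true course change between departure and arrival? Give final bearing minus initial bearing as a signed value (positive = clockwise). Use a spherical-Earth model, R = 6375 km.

+76.1°

At departure: θ₁ = atan2(sin Δλ cos φ₂, cos φ₁ sin φ₂ − sin φ₁ cos φ₂ cos Δλ) = 69.13°
At arrival: θ₂ = atan2(sin Δλ cos φ₁, −cos φ₂ sin φ₁ + sin φ₂ cos φ₁ cos Δλ) = 145.27°
Δθ = θ₂ − θ₁ = +76.1°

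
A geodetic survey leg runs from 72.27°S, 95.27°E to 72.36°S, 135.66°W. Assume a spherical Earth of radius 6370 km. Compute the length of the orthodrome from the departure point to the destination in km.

3540 km

Haversine: a = sin²(Δφ/2)+cos φ₁ cos φ₂ sin²(Δλ/2) = 0.07522;  σ = 2·atan2(√a,√(1−a))
σ = 31.837° → d = Rσ = 6370·0.55566 = 3540 km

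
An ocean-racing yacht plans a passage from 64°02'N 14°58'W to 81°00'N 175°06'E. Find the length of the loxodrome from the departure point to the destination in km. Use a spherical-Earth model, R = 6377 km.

5542 km

Rhumb course C = atan2(Δλ, Δψ) with Δψ = ln[tan(π/4+φ₂/2)/tan(π/4+φ₁/2)] = +1.0749, Δλ = -2.9659 → C = 289.92°
d = R·|Δφ| / |cos C| = 6377·0.29612 / 0.34072 = 5542 km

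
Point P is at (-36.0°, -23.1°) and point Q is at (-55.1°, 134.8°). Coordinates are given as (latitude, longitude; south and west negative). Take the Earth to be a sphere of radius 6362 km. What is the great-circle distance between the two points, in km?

9655 km

cos σ = sin φ₁ sin φ₂ + cos φ₁ cos φ₂ cos Δλ
      = sin(-36.00°)sin(-55.10°) + cos(-36.00°)cos(-55.10°)cos(157.90°) = 0.0532
σ = 86.950° → d = Rσ = 6362·1.51757 = 9655 km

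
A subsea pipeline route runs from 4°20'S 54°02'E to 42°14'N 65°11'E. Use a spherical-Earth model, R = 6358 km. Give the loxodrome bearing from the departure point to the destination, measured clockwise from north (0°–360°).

Δψ = ln[tan(π/4+φ₂/2)/tan(π/4+φ₁/2)] = +0.8904
Δλ = +0.1946 rad (taken the short way round)
course = atan2(Δλ, Δψ) = 12.33°

12.3°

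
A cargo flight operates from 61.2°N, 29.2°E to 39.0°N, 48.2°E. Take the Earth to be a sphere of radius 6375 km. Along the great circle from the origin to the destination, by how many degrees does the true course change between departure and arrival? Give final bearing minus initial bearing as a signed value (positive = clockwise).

At departure: θ₁ = atan2(sin Δλ cos φ₂, cos φ₁ sin φ₂ − sin φ₁ cos φ₂ cos Δλ) = 143.40°
At arrival: θ₂ = atan2(sin Δλ cos φ₁, −cos φ₂ sin φ₁ + sin φ₂ cos φ₁ cos Δλ) = 158.31°
Δθ = θ₂ − θ₁ = +14.9°

+14.9°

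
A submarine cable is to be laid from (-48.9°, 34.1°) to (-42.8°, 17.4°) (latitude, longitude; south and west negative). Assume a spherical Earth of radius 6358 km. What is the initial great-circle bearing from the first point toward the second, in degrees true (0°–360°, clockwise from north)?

291.5°

N = sin Δλ·cos φ₂ = -0.2108;  D = cos φ₁ sin φ₂ − sin φ₁ cos φ₂ cos Δλ = +0.0829
initial course = atan2(N, D) = 291.47°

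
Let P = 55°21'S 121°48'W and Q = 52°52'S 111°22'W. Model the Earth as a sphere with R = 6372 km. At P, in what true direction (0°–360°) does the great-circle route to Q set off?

72.2°

θ = atan2( sin Δλ·cos φ₂ ,  cos φ₁ sin φ₂ − sin φ₁ cos φ₂ cos Δλ )
  = atan2(+0.1093, +0.0351) = 72.19°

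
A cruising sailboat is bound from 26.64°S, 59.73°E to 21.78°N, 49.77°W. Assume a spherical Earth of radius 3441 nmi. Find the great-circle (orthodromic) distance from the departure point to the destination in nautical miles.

6986 nmi

Haversine: a = sin²(Δφ/2)+cos φ₁ cos φ₂ sin²(Δλ/2) = 0.72172;  σ = 2·atan2(√a,√(1−a))
σ = 116.324° → d = Rσ = 3441·2.03023 = 6986 nmi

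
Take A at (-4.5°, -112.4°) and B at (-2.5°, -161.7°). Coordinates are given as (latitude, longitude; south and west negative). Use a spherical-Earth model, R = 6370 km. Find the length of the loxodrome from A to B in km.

Δψ = ln[tan(π/4+φ₂/2)/tan(π/4+φ₁/2)] = +0.0350;  Δφ = +0.0349 rad,  Δλ = -0.8604 rad
q = Δφ/Δψ = 0.9981
d = R·√(Δφ² + q²Δλ²) = 6370·0.85951 = 5475 km

5475 km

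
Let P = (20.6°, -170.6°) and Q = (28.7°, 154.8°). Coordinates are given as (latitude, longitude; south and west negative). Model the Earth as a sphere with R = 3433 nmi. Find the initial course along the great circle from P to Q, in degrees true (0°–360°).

291.4°

N = sin Δλ·cos φ₂ = -0.4981;  D = cos φ₁ sin φ₂ − sin φ₁ cos φ₂ cos Δλ = +0.1955
initial course = atan2(N, D) = 291.43°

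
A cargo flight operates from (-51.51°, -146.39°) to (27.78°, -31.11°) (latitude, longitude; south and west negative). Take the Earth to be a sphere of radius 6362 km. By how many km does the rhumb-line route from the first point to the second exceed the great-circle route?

Great circle: cos σ = sin φ₁ sin φ₂ + cos φ₁ cos φ₂ cos Δλ,  σ = 2.2142 rad → d_gc = 14087.0 km
Rhumb line: Δψ = +1.5574, q = Δφ/Δψ = 0.8886, d_rh = R√(Δφ²+q²Δλ²) = 14383.6 km
Excess = 14383.6 − 14087.0 = 296.6 ≈ 297 km

297 km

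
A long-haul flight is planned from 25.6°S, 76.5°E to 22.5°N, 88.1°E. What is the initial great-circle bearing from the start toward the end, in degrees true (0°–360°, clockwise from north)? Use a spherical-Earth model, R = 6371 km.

θ = atan2( sin Δλ·cos φ₂ ,  cos φ₁ sin φ₂ − sin φ₁ cos φ₂ cos Δλ )
  = atan2(+0.1858, +0.7362) = 14.16°

14.2°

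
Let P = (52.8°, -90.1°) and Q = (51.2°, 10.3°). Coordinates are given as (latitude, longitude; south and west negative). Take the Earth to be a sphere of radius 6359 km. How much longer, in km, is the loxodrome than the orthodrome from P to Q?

Great circle: cos σ = sin φ₁ sin φ₂ + cos φ₁ cos φ₂ cos Δλ,  σ = 0.9856 rad → d_gc = 6267.3 km
Rhumb line: Δψ = -0.0454, q = Δφ/Δψ = 0.6156, d_rh = R√(Δφ²+q²Δλ²) = 6861.6 km
Excess = 6861.6 − 6267.3 = 594.3 ≈ 594 km

594 km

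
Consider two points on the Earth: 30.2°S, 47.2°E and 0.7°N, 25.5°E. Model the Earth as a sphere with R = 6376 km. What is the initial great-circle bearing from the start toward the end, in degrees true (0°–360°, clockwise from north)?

θ = atan2( sin Δλ·cos φ₂ ,  cos φ₁ sin φ₂ − sin φ₁ cos φ₂ cos Δλ )
  = atan2(-0.3697, +0.4779) = 322.27°

322.3°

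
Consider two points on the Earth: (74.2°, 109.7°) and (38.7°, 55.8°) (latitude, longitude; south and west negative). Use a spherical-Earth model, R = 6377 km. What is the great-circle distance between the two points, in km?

4828 km

Haversine: a = sin²(Δφ/2)+cos φ₁ cos φ₂ sin²(Δλ/2) = 0.13659;  σ = 2·atan2(√a,√(1−a))
σ = 43.379° → d = Rσ = 6377·0.75711 = 4828 km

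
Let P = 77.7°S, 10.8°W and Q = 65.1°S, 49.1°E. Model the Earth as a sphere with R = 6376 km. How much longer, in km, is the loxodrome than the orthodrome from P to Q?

99 km

Great circle: cos σ = sin φ₁ sin φ₂ + cos φ₁ cos φ₂ cos Δλ,  σ = 0.3731 rad → d_gc = 2378.82 km
Rhumb line: Δψ = +0.7173, q = Δφ/Δψ = 0.3066, d_rh = R√(Δφ²+q²Δλ²) = 2478.31 km
Excess = 2478.31 − 2378.82 = 99.49 ≈ 99 km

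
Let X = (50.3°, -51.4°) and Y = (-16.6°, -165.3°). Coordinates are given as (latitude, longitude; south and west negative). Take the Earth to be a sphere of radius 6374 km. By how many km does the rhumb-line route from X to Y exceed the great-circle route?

Great circle: cos σ = sin φ₁ sin φ₂ + cos φ₁ cos φ₂ cos Δλ,  σ = 2.0576 rad → d_gc = 13115.2 km
Rhumb line: Δψ = -1.3127, q = Δφ/Δψ = 0.8895, d_rh = R√(Δφ²+q²Δλ²) = 13506.1 km
Excess = 13506.1 − 13115.2 = 390.9 ≈ 391 km

391 km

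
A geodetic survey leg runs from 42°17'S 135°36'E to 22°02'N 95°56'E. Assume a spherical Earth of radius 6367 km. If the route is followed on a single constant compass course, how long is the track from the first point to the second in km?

8234 km

Rhumb course C = atan2(Δλ, Δψ) with Δψ = ln[tan(π/4+φ₂/2)/tan(π/4+φ₁/2)] = +1.2102, Δλ = -0.6923 → C = 330.23°
d = R·|Δφ| / |cos C| = 6367·1.12254 / 0.86801 = 8234 km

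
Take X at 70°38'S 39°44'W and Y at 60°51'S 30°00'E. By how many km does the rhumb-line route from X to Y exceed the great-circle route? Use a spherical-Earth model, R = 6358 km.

Great circle: cos σ = sin φ₁ sin φ₂ + cos φ₁ cos φ₂ cos Δλ,  σ = 0.4952 rad → d_gc = 3148.4 km
Rhumb line: Δψ = +0.4212, q = Δφ/Δψ = 0.4054, d_rh = R√(Δφ²+q²Δλ²) = 3319.4 km
Excess = 3319.4 − 3148.4 = 171.0 ≈ 171 km

171 km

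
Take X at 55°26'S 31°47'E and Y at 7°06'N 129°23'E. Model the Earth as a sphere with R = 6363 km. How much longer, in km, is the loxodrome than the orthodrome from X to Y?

371 km

Great circle: cos σ = sin φ₁ sin φ₂ + cos φ₁ cos φ₂ cos Δλ,  σ = 1.7480 rad → d_gc = 11122.3 km
Rhumb line: Δψ = +1.2917, q = Δφ/Δψ = 0.8449, d_rh = R√(Δφ²+q²Δλ²) = 11493.5 km
Excess = 11493.5 − 11122.3 = 371.2 ≈ 371 km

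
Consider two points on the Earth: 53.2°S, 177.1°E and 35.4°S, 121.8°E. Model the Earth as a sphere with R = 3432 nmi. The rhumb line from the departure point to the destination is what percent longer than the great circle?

2.0%

Great circle: σ = 0.7350 rad → d_gc = Rσ = 2522.6 nmi
Rhumb: Δφ = +0.3107, Δλ = -0.9652, Δψ = +0.4393, q = Δφ/Δψ = 0.7072 → d_rh = R√(Δφ²+q²Δλ²) = 2573.9 nmi
Excess = (2573.9 − 2522.6) / 2522.6 = 51.3 / 2522.6 = 2.03% ≈ 2.0%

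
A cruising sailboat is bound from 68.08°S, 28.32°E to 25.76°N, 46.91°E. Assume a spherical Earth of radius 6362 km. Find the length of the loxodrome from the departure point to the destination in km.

Δψ = ln[tan(π/4+φ₂/2)/tan(π/4+φ₁/2)] = +2.1072;  Δφ = +1.6378 rad,  Δλ = +0.3245 rad
q = Δφ/Δψ = 0.7772
d = R·√(Δφ² + q²Δλ²) = 6362·1.65712 = 10543 km

10543 km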